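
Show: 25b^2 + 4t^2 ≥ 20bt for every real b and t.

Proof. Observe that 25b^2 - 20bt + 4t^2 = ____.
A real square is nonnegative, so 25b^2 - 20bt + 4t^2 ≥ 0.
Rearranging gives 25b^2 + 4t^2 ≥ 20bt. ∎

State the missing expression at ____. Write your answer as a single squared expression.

(5b - 2t)^2

The leading and trailing coefficients are 5^2 and 2^2, and 20 = 2·5·2, so the trinomial is (5b - 2t)^2.
Hence 25b^2 - 20bt + 4t^2 ≥ 0.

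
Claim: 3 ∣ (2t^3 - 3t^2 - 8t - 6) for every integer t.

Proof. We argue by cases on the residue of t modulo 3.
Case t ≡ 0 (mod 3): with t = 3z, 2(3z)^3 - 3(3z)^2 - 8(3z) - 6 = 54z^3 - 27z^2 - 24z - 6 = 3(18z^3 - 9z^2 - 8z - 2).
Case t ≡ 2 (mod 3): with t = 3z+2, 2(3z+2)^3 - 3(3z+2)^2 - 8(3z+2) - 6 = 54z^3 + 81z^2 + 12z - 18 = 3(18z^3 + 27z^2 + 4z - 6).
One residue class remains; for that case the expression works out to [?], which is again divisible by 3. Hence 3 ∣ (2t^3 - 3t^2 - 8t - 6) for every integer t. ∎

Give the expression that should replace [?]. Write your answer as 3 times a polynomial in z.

3(18z^3 + 9z^2 - 8z - 5)

The residues treated are {0, 2}, so the missing case is t ≡ 1 (mod 3); write t = 3z+1.
Then 2(3z+1)^3 - 3(3z+1)^2 - 8(3z+1) - 6 = 54z^3 + 27z^2 - 24z - 15 = 3(18z^3 + 9z^2 - 8z - 5).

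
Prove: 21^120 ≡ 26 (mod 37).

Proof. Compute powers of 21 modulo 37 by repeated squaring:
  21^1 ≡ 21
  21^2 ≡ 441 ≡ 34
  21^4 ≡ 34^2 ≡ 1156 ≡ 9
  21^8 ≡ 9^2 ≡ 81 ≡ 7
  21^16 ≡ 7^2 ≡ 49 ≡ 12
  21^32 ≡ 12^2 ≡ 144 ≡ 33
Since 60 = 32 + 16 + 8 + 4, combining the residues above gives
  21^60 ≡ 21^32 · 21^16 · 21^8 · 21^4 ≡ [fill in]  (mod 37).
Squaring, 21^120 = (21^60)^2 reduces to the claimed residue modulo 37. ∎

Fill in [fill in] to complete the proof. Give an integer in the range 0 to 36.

10

Multiply the listed residues: 33 · 12 · 7 · 9 = 396 → 2772 → 24948.
Reducing modulo 37: 24948 = 674·37 + 10, so 21^60 ≡ 10.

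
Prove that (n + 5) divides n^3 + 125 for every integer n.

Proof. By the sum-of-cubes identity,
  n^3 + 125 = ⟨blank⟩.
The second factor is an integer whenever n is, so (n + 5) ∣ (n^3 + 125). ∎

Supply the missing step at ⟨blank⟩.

(n + 5)(n^2 - 5n + 25)

a^3 + b^3 = (a + b)(a^2 - ab + b^2). With a = n, b = 5:
n^3 + 125 = (n + 5)(n^2 - 5n + 25).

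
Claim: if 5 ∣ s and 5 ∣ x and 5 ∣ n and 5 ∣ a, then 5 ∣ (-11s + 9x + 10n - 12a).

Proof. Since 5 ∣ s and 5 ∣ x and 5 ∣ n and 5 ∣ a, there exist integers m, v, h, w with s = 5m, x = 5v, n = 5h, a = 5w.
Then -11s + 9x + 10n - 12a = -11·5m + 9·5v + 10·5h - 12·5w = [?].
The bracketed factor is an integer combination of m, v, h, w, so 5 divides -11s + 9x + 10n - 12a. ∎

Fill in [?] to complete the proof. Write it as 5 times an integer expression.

Each term has a factor of 5: -11·5m + 9·5v + 10·5h - 12·5w = 5·(10h - 11m + 9v - 12w).
Since 10h - 11m + 9v - 12w is an integer, 5 ∣ (-11s + 9x + 10n - 12a).

5(10h - 11m + 9v - 12w)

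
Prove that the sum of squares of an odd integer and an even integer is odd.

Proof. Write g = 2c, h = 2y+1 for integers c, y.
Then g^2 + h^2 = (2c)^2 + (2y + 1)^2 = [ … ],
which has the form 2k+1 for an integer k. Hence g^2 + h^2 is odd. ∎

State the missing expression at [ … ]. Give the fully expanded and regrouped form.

(2c)^2 + (2y + 1)^2 = 4c^2 + 4y^2 + 4y + 1
= 2(2c^2 + 2y^2 + 2y) + 1.
Since 2c^2 + 2y^2 + 2y is an integer, the sum of squares is of the form 2k+1 for an integer k.

2(2c^2 + 2y^2 + 2y) + 1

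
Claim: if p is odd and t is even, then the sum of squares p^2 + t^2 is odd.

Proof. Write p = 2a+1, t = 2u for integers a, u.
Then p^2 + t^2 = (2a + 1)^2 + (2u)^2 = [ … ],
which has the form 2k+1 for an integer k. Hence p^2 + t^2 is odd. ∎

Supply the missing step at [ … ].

2(2a^2 + 2a + 2u^2) + 1

Expanding: (2a + 1)^2 + (2u)^2 = 4a^2 + 4a + 4u^2 + 1.
Every term except the constant is even, so this is 2(2a^2 + 2a + 2u^2) + 1,
and 2a^2 + 2a + 2u^2 ∈ ℤ gives the required form.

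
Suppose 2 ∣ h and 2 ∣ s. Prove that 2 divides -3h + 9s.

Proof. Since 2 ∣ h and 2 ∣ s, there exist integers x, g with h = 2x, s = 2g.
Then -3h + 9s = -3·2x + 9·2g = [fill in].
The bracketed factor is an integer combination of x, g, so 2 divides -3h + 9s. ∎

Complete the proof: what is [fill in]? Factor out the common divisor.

2(9g - 3x)

Pull the common 2 out of every term: -3·2x + 9·2g = 2(9g - 3x).
9g - 3x is an integer, which exhibits the divisibility.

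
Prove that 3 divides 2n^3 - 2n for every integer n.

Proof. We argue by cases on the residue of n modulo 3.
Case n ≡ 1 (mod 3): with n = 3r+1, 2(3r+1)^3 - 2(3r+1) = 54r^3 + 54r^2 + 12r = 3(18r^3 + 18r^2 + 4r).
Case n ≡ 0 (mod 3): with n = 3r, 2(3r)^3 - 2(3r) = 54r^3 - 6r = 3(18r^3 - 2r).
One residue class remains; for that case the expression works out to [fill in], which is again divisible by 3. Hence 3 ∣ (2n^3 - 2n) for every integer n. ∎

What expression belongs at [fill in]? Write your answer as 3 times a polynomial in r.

3(18r^3 + 36r^2 + 22r + 4)

The residues treated are {1, 0}, so the missing case is n ≡ 2 (mod 3); write n = 3r+2.
Then 2(3r+2)^3 - 2(3r+2) = 54r^3 + 108r^2 + 66r + 12 = 3(18r^3 + 36r^2 + 22r + 4).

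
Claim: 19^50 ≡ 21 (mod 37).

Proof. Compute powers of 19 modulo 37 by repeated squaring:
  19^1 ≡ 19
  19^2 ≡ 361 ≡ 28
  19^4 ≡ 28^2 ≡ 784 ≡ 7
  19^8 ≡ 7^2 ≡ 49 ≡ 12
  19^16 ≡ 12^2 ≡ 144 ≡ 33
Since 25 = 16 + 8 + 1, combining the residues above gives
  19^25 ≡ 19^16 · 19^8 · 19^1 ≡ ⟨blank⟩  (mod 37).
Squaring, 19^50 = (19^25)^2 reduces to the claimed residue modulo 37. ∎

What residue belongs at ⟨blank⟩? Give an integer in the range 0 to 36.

13

19^16 · 19^8 · 19^1 ≡ 33 · 12 · 19 = 7524.
7524 mod 37 = 13, so 19^25 ≡ 13 (mod 37).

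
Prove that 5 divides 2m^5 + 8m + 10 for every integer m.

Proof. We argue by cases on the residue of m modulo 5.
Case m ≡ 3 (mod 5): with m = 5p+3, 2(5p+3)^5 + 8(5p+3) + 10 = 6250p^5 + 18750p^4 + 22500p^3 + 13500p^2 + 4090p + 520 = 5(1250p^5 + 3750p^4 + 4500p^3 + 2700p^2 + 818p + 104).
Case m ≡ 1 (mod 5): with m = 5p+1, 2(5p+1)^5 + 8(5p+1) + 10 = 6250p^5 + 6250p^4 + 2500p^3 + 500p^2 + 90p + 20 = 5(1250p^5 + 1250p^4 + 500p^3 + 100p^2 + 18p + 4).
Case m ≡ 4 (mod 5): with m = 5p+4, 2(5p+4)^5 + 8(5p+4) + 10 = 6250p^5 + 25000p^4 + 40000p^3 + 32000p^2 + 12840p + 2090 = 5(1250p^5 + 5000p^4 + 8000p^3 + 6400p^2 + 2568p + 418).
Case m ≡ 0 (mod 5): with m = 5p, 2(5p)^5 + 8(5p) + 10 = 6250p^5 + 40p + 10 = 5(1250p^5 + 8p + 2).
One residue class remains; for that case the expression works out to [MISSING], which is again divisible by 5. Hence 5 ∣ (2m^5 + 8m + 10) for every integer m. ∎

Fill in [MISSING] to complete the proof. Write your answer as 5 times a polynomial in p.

Only m ≡ 2 (mod 5) is unaccounted for. Put m = 5p+2:
2(5p+2)^5 + 8(5p+2) + 10 expands to 6250p^5 + 12500p^4 + 10000p^3 + 4000p^2 + 840p + 90,
and factoring out 5 leaves 5(1250p^5 + 2500p^4 + 2000p^3 + 800p^2 + 168p + 18).

5(1250p^5 + 2500p^4 + 2000p^3 + 800p^2 + 168p + 18)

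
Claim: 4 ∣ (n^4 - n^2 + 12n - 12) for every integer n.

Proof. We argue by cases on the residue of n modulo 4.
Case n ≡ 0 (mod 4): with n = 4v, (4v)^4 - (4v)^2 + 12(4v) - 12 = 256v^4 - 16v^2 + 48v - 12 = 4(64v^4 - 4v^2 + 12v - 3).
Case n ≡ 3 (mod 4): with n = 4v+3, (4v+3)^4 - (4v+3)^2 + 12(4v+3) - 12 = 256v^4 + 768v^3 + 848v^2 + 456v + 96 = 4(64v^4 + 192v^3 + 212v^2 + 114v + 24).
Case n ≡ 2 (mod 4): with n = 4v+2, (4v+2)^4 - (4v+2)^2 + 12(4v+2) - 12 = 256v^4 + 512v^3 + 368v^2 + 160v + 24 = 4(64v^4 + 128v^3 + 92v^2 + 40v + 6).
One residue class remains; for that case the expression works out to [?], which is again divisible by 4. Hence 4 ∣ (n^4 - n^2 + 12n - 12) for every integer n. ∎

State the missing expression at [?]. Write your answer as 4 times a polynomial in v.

4(64v^4 + 64v^3 + 20v^2 + 14v)

Only n ≡ 1 (mod 4) is unaccounted for. Put n = 4v+1:
(4v+1)^4 - (4v+1)^2 + 12(4v+1) - 12 expands to 256v^4 + 256v^3 + 80v^2 + 56v,
and factoring out 4 leaves 4(64v^4 + 64v^3 + 20v^2 + 14v).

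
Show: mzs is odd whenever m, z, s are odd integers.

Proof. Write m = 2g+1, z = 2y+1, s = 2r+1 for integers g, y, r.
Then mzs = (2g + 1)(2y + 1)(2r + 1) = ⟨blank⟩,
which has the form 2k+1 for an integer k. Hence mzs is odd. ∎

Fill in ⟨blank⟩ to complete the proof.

2(4gry + 2gr + 2gy + g + 2ry + r + y) + 1

(2g + 1)(2y + 1)(2r + 1) = 8gry + 4gr + 4gy + 2g + 4ry + 2r + 2y + 1
= 2(4gry + 2gr + 2gy + g + 2ry + r + y) + 1.
Since 4gry + 2gr + 2gy + g + 2ry + r + y is an integer, the product is of the form 2k+1 for an integer k.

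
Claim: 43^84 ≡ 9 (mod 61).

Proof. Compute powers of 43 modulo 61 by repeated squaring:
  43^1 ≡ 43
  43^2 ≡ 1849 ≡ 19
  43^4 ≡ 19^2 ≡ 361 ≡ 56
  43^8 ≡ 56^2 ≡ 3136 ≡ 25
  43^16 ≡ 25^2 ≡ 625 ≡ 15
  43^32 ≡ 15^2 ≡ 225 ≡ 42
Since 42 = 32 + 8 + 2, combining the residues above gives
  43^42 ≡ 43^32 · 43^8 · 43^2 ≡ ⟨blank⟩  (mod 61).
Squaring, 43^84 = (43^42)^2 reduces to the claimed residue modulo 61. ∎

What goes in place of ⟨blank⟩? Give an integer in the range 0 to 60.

43^32 · 43^8 · 43^2 ≡ 42 · 25 · 19 = 19950.
19950 mod 61 = 3, so 43^42 ≡ 3 (mod 61).

3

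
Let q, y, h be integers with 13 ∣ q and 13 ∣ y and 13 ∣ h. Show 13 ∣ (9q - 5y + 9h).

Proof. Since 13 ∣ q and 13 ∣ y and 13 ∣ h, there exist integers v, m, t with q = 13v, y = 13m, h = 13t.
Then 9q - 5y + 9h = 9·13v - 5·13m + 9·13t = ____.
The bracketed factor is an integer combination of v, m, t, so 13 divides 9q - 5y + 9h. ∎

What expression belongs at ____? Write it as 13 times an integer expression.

Pull the common 13 out of every term: 9·13v - 5·13m + 9·13t = 13(-5m + 9t + 9v).
-5m + 9t + 9v is an integer, which exhibits the divisibility.

13(-5m + 9t + 9v)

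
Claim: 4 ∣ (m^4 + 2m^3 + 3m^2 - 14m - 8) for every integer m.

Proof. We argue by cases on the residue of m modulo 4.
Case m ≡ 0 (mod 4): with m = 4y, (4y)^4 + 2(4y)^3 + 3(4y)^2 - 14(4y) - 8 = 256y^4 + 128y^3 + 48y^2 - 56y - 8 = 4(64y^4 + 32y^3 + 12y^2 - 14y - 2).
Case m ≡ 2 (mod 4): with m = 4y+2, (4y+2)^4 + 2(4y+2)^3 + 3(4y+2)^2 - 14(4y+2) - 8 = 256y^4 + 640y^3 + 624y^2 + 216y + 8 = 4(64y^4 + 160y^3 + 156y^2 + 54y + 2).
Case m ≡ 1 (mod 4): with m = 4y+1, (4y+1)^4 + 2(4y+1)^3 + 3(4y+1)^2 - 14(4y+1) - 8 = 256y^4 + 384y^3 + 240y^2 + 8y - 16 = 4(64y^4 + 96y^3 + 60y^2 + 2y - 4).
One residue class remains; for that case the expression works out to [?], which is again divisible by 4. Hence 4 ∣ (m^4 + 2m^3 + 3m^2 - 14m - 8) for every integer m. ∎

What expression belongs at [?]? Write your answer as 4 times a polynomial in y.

4(64y^4 + 224y^3 + 300y^2 + 166y + 28)

The residues treated are {0, 2, 1}, so the missing case is m ≡ 3 (mod 4); write m = 4y+3.
Then (4y+3)^4 + 2(4y+3)^3 + 3(4y+3)^2 - 14(4y+3) - 8 = 256y^4 + 896y^3 + 1200y^2 + 664y + 112 = 4(64y^4 + 224y^3 + 300y^2 + 166y + 28).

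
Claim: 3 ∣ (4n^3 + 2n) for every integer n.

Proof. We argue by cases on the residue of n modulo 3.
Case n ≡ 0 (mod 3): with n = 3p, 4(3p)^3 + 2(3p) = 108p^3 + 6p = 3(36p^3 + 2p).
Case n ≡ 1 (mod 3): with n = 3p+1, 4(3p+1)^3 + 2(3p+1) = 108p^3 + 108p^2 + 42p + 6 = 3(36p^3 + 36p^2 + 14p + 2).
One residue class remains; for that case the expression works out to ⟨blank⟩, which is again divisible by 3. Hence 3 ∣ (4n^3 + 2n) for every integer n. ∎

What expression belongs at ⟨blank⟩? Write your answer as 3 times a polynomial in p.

3(36p^3 + 72p^2 + 50p + 12)

Only n ≡ 2 (mod 3) is unaccounted for. Put n = 3p+2:
4(3p+2)^3 + 2(3p+2) expands to 108p^3 + 216p^2 + 150p + 36,
and factoring out 3 leaves 3(36p^3 + 72p^2 + 50p + 12).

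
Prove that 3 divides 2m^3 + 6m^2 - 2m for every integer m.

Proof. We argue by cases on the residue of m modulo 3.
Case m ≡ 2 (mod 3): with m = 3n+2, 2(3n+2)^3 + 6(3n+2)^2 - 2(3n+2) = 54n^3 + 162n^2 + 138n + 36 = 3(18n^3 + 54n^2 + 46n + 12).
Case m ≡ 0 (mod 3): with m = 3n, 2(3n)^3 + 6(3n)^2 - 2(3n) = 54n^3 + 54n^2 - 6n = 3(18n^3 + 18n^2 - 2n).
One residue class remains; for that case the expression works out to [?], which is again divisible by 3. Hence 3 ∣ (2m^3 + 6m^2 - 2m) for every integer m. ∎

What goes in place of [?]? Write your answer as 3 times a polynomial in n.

The residues treated are {2, 0}, so the missing case is m ≡ 1 (mod 3); write m = 3n+1.
Then 2(3n+1)^3 + 6(3n+1)^2 - 2(3n+1) = 54n^3 + 108n^2 + 48n + 6 = 3(18n^3 + 36n^2 + 16n + 2).

3(18n^3 + 36n^2 + 16n + 2)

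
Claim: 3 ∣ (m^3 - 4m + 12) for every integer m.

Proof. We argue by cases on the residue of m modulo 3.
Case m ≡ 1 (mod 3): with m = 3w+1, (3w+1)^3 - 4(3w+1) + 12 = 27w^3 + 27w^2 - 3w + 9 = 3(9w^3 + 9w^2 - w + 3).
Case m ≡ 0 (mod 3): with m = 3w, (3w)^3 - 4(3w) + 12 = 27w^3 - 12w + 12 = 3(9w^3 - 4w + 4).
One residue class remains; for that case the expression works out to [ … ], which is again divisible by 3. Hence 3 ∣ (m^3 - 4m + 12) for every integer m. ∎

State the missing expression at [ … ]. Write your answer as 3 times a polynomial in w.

The residues treated are {1, 0}, so the missing case is m ≡ 2 (mod 3); write m = 3w+2.
Then (3w+2)^3 - 4(3w+2) + 12 = 27w^3 + 54w^2 + 24w + 12 = 3(9w^3 + 18w^2 + 8w + 4).

3(9w^3 + 18w^2 + 8w + 4)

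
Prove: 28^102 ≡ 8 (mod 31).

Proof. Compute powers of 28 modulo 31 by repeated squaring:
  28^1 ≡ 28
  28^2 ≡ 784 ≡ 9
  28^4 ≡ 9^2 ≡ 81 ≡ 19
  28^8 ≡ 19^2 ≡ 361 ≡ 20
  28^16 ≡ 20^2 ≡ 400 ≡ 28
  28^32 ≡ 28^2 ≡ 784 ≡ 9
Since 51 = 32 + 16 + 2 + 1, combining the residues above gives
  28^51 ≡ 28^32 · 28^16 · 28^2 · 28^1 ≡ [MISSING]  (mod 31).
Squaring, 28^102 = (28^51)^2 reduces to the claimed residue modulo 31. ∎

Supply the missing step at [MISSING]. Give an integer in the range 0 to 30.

28^32 · 28^16 · 28^2 · 28^1 ≡ 9 · 28 · 9 · 28 = 63504.
63504 mod 31 = 16, so 28^51 ≡ 16 (mod 31).

16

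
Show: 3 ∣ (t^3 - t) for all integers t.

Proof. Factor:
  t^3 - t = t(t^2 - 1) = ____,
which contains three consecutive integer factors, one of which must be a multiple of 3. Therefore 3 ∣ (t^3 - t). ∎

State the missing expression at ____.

t(t^2 - 1) = t(t - 1)(t + 1) = (t - 1)t(t + 1).
These three factors are consecutive integers, so their product is divisible by 3.

(t - 1)t(t + 1)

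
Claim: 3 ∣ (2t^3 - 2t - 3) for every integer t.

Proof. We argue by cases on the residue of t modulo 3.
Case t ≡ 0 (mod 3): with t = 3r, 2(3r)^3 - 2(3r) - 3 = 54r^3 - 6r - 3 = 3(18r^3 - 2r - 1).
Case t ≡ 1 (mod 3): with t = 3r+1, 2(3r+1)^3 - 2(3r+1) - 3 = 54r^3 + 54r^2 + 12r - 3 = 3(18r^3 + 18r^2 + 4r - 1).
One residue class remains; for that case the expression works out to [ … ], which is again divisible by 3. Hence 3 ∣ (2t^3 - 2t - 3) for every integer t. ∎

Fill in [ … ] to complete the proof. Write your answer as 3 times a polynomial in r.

3(18r^3 + 36r^2 + 22r + 3)

Only t ≡ 2 (mod 3) is unaccounted for. Put t = 3r+2:
2(3r+2)^3 - 2(3r+2) - 3 expands to 54r^3 + 108r^2 + 66r + 9,
and factoring out 3 leaves 3(18r^3 + 36r^2 + 22r + 3).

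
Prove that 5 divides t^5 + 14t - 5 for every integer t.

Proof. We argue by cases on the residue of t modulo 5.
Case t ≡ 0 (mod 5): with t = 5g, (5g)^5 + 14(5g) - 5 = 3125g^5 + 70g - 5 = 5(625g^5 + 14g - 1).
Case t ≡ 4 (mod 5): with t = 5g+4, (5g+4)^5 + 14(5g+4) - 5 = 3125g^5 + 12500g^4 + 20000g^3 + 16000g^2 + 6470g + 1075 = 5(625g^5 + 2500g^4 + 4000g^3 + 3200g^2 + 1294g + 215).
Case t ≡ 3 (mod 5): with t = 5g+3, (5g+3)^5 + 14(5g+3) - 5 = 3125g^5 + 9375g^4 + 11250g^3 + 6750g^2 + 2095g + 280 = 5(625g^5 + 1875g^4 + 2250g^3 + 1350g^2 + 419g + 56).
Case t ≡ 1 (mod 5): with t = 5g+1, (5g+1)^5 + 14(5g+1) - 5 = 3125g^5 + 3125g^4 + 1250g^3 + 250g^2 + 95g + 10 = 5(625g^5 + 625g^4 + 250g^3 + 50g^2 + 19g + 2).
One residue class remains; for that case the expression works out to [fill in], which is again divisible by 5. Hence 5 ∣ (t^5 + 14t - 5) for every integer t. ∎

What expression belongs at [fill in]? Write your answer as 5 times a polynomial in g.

5(625g^5 + 1250g^4 + 1000g^3 + 400g^2 + 94g + 11)

Only t ≡ 2 (mod 5) is unaccounted for. Put t = 5g+2:
(5g+2)^5 + 14(5g+2) - 5 expands to 3125g^5 + 6250g^4 + 5000g^3 + 2000g^2 + 470g + 55,
and factoring out 5 leaves 5(625g^5 + 1250g^4 + 1000g^3 + 400g^2 + 94g + 11).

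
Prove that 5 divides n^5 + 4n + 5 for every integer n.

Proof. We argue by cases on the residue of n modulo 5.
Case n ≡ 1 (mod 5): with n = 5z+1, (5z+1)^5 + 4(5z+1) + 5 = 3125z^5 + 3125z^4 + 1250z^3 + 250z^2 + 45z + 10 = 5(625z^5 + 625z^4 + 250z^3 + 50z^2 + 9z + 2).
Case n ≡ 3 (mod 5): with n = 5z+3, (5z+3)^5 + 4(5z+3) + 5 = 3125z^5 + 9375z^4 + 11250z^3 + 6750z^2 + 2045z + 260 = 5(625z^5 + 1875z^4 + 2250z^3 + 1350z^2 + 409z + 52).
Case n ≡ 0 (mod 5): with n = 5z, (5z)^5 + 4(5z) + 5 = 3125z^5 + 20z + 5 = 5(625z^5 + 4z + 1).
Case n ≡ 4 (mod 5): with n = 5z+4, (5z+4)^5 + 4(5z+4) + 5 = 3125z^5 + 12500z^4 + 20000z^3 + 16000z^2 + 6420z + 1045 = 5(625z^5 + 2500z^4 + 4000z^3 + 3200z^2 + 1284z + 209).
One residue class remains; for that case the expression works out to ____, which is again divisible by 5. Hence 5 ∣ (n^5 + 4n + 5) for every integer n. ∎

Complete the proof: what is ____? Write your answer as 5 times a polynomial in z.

5(625z^5 + 1250z^4 + 1000z^3 + 400z^2 + 84z + 9)

The residues treated are {1, 3, 0, 4}, so the missing case is n ≡ 2 (mod 5); write n = 5z+2.
Then (5z+2)^5 + 4(5z+2) + 5 = 3125z^5 + 6250z^4 + 5000z^3 + 2000z^2 + 420z + 45 = 5(625z^5 + 1250z^4 + 1000z^3 + 400z^2 + 84z + 9).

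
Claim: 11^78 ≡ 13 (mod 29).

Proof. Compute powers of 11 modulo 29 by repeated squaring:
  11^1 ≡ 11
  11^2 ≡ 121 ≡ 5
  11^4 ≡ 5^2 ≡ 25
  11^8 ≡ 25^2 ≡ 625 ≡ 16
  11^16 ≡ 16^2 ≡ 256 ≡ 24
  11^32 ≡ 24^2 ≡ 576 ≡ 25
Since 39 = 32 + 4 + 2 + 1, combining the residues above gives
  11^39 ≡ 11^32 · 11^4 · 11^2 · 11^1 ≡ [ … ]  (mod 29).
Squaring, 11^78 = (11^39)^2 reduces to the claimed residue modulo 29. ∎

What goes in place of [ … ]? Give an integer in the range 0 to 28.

10

11^32 · 11^4 · 11^2 · 11^1 ≡ 25 · 25 · 5 · 11 = 34375.
34375 mod 29 = 10, so 11^39 ≡ 10 (mod 29).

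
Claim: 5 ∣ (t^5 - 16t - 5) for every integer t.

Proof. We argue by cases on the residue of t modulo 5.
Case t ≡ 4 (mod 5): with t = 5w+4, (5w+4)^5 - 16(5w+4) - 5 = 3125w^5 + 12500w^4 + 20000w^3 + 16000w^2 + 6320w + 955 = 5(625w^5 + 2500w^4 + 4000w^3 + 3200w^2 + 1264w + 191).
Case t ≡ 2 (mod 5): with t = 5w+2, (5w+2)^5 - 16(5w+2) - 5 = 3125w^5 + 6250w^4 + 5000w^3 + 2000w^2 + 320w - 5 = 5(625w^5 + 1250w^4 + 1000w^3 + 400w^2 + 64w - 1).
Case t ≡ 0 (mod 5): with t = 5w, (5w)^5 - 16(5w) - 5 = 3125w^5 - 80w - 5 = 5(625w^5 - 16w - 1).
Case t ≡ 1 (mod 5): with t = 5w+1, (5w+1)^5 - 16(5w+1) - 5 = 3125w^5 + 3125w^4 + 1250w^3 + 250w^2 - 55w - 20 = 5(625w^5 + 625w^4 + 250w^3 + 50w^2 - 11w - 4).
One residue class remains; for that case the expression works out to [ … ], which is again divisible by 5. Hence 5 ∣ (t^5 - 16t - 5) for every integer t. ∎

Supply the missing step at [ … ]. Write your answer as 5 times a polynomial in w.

The residues treated are {4, 2, 0, 1}, so the missing case is t ≡ 3 (mod 5); write t = 5w+3.
Then (5w+3)^5 - 16(5w+3) - 5 = 3125w^5 + 9375w^4 + 11250w^3 + 6750w^2 + 1945w + 190 = 5(625w^5 + 1875w^4 + 2250w^3 + 1350w^2 + 389w + 38).

5(625w^5 + 1875w^4 + 2250w^3 + 1350w^2 + 389w + 38)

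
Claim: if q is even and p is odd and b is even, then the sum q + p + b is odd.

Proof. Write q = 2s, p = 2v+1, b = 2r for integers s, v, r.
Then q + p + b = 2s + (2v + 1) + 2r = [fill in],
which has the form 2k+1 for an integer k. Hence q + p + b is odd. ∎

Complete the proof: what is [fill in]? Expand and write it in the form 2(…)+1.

2(r + s + v) + 1

Expanding: 2s + (2v + 1) + 2r = 2r + 2s + 2v + 1.
Every term except the constant is even, so this is 2(r + s + v) + 1,
and r + s + v ∈ ℤ gives the required form.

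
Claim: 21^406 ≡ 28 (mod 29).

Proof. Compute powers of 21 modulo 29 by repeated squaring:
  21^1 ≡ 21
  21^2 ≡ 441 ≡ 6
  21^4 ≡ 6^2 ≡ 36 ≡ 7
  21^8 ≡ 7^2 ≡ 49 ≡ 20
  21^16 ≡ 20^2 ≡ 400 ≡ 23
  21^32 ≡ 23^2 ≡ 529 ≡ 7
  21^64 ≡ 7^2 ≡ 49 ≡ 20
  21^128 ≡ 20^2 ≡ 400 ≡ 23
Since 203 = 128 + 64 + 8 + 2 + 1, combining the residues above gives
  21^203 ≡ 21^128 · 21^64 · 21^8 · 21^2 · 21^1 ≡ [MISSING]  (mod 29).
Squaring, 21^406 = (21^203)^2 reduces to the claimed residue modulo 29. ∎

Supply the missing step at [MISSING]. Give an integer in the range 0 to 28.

12

Multiply the listed residues: 23 · 20 · 20 · 6 · 21 = 460 → 9200 → 55200 → 1159200.
Reducing modulo 29: 1159200 = 39972·29 + 12, so 21^203 ≡ 12.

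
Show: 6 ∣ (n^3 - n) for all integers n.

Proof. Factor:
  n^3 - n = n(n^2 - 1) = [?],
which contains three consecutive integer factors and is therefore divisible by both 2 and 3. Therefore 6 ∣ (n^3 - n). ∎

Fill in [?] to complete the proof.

(n - 1)n(n + 1)

n(n^2 - 1) = n(n - 1)(n + 1) = (n - 1)n(n + 1).
These three factors are consecutive integers, so their product is divisible by 6.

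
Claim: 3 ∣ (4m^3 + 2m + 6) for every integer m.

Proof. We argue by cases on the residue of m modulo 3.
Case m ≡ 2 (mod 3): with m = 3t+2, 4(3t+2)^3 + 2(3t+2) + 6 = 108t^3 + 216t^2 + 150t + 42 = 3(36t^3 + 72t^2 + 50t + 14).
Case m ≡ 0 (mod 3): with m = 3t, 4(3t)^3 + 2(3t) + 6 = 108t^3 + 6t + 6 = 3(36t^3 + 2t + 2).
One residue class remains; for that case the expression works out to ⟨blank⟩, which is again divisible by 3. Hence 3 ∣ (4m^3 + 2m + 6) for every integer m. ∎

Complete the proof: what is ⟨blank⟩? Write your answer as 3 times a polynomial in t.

The residues treated are {2, 0}, so the missing case is m ≡ 1 (mod 3); write m = 3t+1.
Then 4(3t+1)^3 + 2(3t+1) + 6 = 108t^3 + 108t^2 + 42t + 12 = 3(36t^3 + 36t^2 + 14t + 4).

3(36t^3 + 36t^2 + 14t + 4)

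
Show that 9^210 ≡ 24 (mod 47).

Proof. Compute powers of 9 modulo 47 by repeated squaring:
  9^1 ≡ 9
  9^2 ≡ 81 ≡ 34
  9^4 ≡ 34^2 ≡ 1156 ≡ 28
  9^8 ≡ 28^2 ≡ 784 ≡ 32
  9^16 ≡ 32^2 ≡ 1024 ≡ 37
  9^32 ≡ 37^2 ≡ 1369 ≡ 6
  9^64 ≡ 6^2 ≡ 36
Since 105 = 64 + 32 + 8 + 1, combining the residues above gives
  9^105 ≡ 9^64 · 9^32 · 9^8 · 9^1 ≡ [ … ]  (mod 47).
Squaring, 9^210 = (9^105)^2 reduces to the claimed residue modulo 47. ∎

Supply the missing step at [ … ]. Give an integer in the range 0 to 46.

27

9^64 · 9^32 · 9^8 · 9^1 ≡ 36 · 6 · 32 · 9 = 62208.
62208 mod 47 = 27, so 9^105 ≡ 27 (mod 47).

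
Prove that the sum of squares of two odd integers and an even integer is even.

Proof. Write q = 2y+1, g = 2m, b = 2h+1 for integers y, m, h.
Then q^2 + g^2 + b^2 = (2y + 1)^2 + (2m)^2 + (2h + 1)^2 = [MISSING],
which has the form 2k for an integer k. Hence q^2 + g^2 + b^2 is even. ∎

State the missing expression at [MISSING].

(2y + 1)^2 + (2m)^2 + (2h + 1)^2 = 4h^2 + 4h + 4m^2 + 4y^2 + 4y + 2
= 2(2h^2 + 2h + 2m^2 + 2y^2 + 2y + 1).
Since 2h^2 + 2h + 2m^2 + 2y^2 + 2y + 1 is an integer, the sum of squares is of the form 2k for an integer k.

2(2h^2 + 2h + 2m^2 + 2y^2 + 2y + 1)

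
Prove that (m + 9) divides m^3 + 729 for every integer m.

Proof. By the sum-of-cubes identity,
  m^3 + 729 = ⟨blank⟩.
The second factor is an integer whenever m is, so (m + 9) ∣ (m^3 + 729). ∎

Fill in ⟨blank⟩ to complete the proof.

a^3 + b^3 = (a + b)(a^2 - ab + b^2). With a = m, b = 9:
m^3 + 729 = (m + 9)(m^2 - 9m + 81).

(m + 9)(m^2 - 9m + 81)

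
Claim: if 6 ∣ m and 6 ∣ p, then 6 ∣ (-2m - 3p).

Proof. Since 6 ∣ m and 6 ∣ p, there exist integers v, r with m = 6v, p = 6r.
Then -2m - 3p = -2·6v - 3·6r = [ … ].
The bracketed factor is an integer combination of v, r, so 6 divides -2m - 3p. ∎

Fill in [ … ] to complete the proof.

Each term has a factor of 6: -2·6v - 3·6r = 6·(-3r - 2v).
Since -3r - 2v is an integer, 6 ∣ (-2m - 3p).

6(-3r - 2v)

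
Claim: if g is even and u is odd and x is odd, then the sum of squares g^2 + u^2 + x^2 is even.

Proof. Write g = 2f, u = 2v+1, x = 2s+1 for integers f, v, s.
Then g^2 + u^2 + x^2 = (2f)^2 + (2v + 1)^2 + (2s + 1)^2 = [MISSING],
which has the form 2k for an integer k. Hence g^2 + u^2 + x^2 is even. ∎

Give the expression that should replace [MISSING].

Expanding: (2f)^2 + (2v + 1)^2 + (2s + 1)^2 = 4f^2 + 4s^2 + 4s + 4v^2 + 4v + 2.
Every term is even; pulling out the factor of 2 gives 2(2f^2 + 2s^2 + 2s + 2v^2 + 2v + 1).

2(2f^2 + 2s^2 + 2s + 2v^2 + 2v + 1)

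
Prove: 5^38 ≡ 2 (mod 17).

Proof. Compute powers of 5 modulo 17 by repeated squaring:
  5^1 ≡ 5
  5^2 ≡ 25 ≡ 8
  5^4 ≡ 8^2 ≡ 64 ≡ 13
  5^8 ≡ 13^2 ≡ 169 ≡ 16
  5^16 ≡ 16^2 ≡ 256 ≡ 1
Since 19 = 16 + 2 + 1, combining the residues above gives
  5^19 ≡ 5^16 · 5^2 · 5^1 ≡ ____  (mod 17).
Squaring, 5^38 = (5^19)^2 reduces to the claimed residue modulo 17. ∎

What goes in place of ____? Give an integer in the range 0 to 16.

6

5^16 · 5^2 · 5^1 ≡ 1 · 8 · 5 = 40.
40 mod 17 = 6, so 5^19 ≡ 6 (mod 17).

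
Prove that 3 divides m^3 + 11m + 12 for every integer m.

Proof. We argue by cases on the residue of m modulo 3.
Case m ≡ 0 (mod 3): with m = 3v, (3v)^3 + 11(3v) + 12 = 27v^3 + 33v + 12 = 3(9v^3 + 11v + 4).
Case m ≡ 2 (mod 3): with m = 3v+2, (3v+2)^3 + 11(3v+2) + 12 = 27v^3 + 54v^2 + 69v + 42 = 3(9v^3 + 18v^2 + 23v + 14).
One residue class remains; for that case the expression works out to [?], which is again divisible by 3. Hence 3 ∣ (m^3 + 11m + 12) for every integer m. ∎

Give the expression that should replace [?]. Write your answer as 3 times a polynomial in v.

Only m ≡ 1 (mod 3) is unaccounted for. Put m = 3v+1:
(3v+1)^3 + 11(3v+1) + 12 expands to 27v^3 + 27v^2 + 42v + 24,
and factoring out 3 leaves 3(9v^3 + 9v^2 + 14v + 8).

3(9v^3 + 9v^2 + 14v + 8)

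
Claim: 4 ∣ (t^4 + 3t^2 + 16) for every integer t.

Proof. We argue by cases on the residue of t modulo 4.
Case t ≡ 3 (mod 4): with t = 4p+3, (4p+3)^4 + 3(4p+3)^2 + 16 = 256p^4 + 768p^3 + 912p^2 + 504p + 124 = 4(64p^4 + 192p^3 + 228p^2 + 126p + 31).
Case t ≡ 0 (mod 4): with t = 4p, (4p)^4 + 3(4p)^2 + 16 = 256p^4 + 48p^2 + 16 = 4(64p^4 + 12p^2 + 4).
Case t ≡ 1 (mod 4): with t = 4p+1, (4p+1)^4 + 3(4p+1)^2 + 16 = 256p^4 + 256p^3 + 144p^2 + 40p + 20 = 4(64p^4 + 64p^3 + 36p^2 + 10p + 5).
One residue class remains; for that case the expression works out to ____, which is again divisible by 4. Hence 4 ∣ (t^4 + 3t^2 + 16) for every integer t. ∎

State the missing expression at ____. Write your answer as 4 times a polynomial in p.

Only t ≡ 2 (mod 4) is unaccounted for. Put t = 4p+2:
(4p+2)^4 + 3(4p+2)^2 + 16 expands to 256p^4 + 512p^3 + 432p^2 + 176p + 44,
and factoring out 4 leaves 4(64p^4 + 128p^3 + 108p^2 + 44p + 11).

4(64p^4 + 128p^3 + 108p^2 + 44p + 11)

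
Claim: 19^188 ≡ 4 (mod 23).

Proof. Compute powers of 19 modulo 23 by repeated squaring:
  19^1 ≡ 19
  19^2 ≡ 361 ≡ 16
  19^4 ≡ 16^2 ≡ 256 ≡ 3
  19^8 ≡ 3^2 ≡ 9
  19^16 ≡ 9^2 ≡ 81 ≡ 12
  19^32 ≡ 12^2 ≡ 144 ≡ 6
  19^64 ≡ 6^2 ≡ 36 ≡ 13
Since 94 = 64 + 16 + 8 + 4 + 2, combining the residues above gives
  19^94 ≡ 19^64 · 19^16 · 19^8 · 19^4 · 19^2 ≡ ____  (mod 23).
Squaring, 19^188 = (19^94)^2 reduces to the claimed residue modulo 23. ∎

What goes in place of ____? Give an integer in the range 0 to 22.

19^64 · 19^16 · 19^8 · 19^4 · 19^2 ≡ 13 · 12 · 9 · 3 · 16 = 67392.
67392 mod 23 = 2, so 19^94 ≡ 2 (mod 23).

2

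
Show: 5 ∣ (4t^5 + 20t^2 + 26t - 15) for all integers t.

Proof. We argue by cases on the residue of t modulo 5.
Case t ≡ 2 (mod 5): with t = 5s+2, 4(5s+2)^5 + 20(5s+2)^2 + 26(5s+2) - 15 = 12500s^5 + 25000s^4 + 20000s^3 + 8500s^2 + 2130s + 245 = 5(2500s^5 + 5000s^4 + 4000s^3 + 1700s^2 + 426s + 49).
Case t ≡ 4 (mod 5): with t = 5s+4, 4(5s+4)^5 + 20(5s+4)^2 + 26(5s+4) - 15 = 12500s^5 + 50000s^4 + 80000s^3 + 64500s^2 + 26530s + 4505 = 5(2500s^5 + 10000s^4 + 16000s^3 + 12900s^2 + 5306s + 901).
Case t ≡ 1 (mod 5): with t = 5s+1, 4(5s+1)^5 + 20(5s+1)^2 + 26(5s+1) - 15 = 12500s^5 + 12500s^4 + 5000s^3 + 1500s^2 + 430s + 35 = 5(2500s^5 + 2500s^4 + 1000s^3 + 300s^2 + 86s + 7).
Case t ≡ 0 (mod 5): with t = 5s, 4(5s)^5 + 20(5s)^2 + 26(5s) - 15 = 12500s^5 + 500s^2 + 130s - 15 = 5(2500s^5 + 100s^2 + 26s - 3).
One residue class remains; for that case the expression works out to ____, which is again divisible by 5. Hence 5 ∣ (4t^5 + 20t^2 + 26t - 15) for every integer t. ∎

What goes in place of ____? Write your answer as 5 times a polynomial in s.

Only t ≡ 3 (mod 5) is unaccounted for. Put t = 5s+3:
4(5s+3)^5 + 20(5s+3)^2 + 26(5s+3) - 15 expands to 12500s^5 + 37500s^4 + 45000s^3 + 27500s^2 + 8830s + 1215,
and factoring out 5 leaves 5(2500s^5 + 7500s^4 + 9000s^3 + 5500s^2 + 1766s + 243).

5(2500s^5 + 7500s^4 + 9000s^3 + 5500s^2 + 1766s + 243)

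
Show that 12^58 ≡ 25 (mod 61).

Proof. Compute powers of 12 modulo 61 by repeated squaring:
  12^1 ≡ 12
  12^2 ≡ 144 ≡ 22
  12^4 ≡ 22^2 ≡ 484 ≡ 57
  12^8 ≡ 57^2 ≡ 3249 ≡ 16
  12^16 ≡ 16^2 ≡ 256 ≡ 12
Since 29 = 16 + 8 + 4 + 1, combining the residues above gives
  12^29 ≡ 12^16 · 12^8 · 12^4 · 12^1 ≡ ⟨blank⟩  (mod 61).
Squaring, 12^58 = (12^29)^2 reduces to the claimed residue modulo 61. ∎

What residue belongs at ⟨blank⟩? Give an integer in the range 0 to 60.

12^16 · 12^8 · 12^4 · 12^1 ≡ 12 · 16 · 57 · 12 = 131328.
131328 mod 61 = 56, so 12^29 ≡ 56 (mod 61).

56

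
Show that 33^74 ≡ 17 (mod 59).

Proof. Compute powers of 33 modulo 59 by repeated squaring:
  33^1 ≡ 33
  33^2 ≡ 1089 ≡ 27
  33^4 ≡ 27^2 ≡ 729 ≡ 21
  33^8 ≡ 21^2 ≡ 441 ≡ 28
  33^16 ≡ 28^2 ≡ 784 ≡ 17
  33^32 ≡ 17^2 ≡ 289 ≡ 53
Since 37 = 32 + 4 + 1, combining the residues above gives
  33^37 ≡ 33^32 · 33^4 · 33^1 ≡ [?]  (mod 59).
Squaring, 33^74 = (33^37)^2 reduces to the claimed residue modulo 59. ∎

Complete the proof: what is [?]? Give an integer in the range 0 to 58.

31

Multiply the listed residues: 53 · 21 · 33 = 1113 → 36729.
Reducing modulo 59: 36729 = 622·59 + 31, so 33^37 ≡ 31.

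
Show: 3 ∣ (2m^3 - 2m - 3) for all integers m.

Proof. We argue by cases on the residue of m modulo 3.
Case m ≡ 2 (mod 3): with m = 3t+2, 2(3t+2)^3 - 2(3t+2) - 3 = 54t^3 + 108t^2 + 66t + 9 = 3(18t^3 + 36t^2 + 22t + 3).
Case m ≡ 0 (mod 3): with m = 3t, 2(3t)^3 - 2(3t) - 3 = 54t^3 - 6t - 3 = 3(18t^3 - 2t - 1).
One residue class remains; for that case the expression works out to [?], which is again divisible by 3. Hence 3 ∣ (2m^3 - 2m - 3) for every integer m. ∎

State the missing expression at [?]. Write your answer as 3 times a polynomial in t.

3(18t^3 + 18t^2 + 4t - 1)

Only m ≡ 1 (mod 3) is unaccounted for. Put m = 3t+1:
2(3t+1)^3 - 2(3t+1) - 3 expands to 54t^3 + 54t^2 + 12t - 3,
and factoring out 3 leaves 3(18t^3 + 18t^2 + 4t - 1).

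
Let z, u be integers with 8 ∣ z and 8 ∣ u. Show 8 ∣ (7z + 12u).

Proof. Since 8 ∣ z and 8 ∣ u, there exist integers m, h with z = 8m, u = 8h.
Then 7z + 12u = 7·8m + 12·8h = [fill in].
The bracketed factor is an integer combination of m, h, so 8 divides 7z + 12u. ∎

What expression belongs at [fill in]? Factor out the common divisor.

Pull the common 8 out of every term: 7·8m + 12·8h = 8(12h + 7m).
12h + 7m is an integer, which exhibits the divisibility.

8(12h + 7m)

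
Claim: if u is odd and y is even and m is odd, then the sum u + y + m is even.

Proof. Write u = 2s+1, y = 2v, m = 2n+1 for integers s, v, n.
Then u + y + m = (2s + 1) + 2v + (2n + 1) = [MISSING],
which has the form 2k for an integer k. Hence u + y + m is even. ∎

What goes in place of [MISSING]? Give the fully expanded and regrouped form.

(2s + 1) + 2v + (2n + 1) = 2n + 2s + 2v + 2
= 2(n + s + v + 1).
Since n + s + v + 1 is an integer, the sum is of the form 2k for an integer k.

2(n + s + v + 1)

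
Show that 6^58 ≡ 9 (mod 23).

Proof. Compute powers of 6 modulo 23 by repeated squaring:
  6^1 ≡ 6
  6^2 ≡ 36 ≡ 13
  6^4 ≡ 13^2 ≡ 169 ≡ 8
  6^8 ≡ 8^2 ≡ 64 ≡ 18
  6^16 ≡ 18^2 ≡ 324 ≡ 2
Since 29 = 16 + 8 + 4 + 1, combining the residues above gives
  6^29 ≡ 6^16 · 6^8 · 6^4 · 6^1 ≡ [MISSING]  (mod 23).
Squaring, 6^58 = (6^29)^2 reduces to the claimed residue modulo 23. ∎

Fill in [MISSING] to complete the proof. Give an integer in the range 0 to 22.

6^16 · 6^8 · 6^4 · 6^1 ≡ 2 · 18 · 8 · 6 = 1728.
1728 mod 23 = 3, so 6^29 ≡ 3 (mod 23).

3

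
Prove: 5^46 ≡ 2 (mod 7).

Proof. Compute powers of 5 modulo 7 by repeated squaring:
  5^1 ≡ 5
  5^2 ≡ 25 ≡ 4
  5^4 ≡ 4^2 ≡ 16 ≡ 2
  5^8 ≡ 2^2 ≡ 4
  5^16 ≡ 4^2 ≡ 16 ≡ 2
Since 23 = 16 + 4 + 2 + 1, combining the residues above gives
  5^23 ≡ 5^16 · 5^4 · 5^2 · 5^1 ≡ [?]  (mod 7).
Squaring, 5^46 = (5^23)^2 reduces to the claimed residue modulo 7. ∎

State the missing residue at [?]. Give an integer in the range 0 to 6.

3

5^16 · 5^4 · 5^2 · 5^1 ≡ 2 · 2 · 4 · 5 = 80.
80 mod 7 = 3, so 5^23 ≡ 3 (mod 7).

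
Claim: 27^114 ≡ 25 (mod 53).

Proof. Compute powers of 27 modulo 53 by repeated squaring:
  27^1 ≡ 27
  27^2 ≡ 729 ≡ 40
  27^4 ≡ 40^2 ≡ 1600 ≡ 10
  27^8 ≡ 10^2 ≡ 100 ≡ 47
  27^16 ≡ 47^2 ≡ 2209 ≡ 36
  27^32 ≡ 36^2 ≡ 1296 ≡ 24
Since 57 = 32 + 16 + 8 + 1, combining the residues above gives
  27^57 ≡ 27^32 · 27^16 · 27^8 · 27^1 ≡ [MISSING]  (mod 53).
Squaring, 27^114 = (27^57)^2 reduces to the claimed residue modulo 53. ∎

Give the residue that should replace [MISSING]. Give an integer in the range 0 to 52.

5

27^32 · 27^16 · 27^8 · 27^1 ≡ 24 · 36 · 47 · 27 = 1096416.
1096416 mod 53 = 5, so 27^57 ≡ 5 (mod 53).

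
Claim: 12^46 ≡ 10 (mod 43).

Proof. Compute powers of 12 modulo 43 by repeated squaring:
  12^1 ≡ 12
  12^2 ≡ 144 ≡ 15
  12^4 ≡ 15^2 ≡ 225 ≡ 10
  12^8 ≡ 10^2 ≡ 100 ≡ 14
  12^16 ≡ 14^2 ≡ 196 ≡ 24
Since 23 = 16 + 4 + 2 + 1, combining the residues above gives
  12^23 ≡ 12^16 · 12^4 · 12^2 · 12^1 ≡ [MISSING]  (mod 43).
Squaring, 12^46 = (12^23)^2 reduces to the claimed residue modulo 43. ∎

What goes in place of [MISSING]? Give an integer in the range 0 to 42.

12^16 · 12^4 · 12^2 · 12^1 ≡ 24 · 10 · 15 · 12 = 43200.
43200 mod 43 = 28, so 12^23 ≡ 28 (mod 43).

28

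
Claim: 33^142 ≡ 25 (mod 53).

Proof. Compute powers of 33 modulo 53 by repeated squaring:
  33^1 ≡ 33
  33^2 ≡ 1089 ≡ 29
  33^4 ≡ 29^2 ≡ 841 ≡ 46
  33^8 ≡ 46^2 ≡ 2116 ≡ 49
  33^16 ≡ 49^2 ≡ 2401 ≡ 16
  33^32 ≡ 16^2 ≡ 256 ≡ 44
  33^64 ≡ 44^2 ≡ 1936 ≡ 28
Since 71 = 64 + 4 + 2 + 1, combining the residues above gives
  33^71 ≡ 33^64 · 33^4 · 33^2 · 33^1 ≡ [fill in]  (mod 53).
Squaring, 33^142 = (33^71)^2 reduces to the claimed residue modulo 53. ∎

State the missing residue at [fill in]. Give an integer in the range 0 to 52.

48

33^64 · 33^4 · 33^2 · 33^1 ≡ 28 · 46 · 29 · 33 = 1232616.
1232616 mod 53 = 48, so 33^71 ≡ 48 (mod 53).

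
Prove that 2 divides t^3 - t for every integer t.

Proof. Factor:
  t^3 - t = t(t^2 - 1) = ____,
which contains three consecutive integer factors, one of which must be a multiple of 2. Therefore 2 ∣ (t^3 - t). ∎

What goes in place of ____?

(t - 1)t(t + 1)

t(t^2 - 1) = t(t - 1)(t + 1) = (t - 1)t(t + 1).
These three factors are consecutive integers, so their product is divisible by 2.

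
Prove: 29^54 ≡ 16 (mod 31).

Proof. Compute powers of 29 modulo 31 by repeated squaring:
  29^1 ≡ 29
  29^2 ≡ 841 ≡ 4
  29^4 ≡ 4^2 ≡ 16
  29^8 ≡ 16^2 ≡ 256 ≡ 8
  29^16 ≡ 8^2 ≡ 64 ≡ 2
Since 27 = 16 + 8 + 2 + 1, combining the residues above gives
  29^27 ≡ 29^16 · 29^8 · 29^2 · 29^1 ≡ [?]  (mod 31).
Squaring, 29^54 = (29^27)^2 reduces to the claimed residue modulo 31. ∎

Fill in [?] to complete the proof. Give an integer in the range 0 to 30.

27

Multiply the listed residues: 2 · 8 · 4 · 29 = 16 → 64 → 1856.
Reducing modulo 31: 1856 = 59·31 + 27, so 29^27 ≡ 27.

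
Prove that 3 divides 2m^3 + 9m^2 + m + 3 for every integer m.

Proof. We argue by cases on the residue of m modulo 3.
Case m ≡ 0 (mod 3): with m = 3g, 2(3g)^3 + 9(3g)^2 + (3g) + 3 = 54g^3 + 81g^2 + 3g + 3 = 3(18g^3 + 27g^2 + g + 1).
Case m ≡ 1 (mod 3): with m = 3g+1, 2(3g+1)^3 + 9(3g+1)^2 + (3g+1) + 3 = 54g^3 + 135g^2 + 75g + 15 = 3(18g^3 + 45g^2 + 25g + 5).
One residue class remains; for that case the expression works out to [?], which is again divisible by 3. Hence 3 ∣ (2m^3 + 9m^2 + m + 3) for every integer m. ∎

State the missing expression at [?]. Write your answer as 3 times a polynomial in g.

3(18g^3 + 63g^2 + 61g + 19)

Only m ≡ 2 (mod 3) is unaccounted for. Put m = 3g+2:
2(3g+2)^3 + 9(3g+2)^2 + (3g+2) + 3 expands to 54g^3 + 189g^2 + 183g + 57,
and factoring out 3 leaves 3(18g^3 + 63g^2 + 61g + 19).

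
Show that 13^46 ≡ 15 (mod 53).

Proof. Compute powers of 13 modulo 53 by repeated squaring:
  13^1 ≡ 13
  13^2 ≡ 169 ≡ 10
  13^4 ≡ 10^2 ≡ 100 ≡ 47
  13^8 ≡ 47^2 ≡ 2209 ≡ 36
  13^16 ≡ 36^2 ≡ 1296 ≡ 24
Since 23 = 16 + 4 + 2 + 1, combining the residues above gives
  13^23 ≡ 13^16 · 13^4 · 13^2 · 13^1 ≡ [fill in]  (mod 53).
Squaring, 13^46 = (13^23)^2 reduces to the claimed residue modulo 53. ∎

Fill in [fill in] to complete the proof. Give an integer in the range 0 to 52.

42

13^16 · 13^4 · 13^2 · 13^1 ≡ 24 · 47 · 10 · 13 = 146640.
146640 mod 53 = 42, so 13^23 ≡ 42 (mod 53).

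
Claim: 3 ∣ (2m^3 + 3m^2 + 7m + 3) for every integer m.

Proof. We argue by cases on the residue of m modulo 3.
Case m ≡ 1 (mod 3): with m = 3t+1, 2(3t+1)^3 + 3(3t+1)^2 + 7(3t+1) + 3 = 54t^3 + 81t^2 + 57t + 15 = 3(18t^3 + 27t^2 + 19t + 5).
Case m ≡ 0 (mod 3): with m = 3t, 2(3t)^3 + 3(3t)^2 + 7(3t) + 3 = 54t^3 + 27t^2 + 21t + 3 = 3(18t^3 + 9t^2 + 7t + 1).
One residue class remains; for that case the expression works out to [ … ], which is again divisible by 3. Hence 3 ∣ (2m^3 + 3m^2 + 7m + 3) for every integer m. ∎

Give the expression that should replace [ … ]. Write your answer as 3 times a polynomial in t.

3(18t^3 + 45t^2 + 43t + 15)

Only m ≡ 2 (mod 3) is unaccounted for. Put m = 3t+2:
2(3t+2)^3 + 3(3t+2)^2 + 7(3t+2) + 3 expands to 54t^3 + 135t^2 + 129t + 45,
and factoring out 3 leaves 3(18t^3 + 45t^2 + 43t + 15).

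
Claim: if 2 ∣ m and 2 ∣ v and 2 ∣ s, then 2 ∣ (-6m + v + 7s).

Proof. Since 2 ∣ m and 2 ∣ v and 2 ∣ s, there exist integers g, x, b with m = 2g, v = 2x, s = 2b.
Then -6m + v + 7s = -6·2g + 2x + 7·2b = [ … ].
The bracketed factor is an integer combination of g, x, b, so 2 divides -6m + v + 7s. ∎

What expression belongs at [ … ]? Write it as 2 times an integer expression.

Each term has a factor of 2: -6·2g + 2x + 7·2b = 2·(7b - 6g + x).
Since 7b - 6g + x is an integer, 2 ∣ (-6m + v + 7s).

2(7b - 6g + x)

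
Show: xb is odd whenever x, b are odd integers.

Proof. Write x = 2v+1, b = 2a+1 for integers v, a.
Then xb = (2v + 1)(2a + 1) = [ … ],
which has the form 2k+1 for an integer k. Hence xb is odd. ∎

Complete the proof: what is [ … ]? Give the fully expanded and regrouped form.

2(2av + a + v) + 1

Expanding: (2v + 1)(2a + 1) = 4av + 2a + 2v + 1.
Every term except the constant is even, so this is 2(2av + a + v) + 1,
and 2av + a + v ∈ ℤ gives the required form.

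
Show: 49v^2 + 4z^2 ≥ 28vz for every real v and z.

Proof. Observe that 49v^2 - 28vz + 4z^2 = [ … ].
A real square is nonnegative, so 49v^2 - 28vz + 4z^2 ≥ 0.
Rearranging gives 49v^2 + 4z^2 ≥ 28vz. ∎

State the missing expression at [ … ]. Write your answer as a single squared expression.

The leading and trailing coefficients are 7^2 and 2^2, and 28 = 2·7·2, so the trinomial is (7v - 2z)^2.
Hence 49v^2 - 28vz + 4z^2 ≥ 0.

(7v - 2z)^2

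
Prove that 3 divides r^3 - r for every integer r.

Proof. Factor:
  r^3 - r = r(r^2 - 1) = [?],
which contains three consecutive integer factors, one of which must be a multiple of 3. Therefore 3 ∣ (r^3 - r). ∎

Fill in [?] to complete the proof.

r(r^2 - 1) = r(r - 1)(r + 1) = (r - 1)r(r + 1).
These three factors are consecutive integers, so their product is divisible by 3.

(r - 1)r(r + 1)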